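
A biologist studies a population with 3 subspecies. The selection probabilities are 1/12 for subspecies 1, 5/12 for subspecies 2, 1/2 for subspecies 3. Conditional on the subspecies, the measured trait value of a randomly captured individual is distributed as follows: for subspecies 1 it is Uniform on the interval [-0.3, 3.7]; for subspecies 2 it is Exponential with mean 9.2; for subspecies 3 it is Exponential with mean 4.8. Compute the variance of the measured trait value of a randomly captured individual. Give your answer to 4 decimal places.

Per component, 1: μ=1.7, E[X²]=4.22333; 2: μ=9.2, E[X²]=169.28; 3: μ=4.8, E[X²]=46.08.
E[X] = 0.0833333·1.7 + 0.416667·9.2 + 0.5·4.8 = 6.375.
E[X²] = 0.0833333·4.22333 + 0.416667·169.28 + 0.5·46.08 = 93.9253.
Var(X) = E[X²] − (E[X])² = 93.9253 − 40.6406 = 53.2847.

53.2847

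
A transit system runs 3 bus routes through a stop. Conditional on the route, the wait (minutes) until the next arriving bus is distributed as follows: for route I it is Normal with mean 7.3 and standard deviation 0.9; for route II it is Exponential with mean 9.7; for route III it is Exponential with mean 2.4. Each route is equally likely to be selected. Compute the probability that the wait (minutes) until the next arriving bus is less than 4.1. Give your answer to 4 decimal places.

Conditional on each route, P(X < 4.1): I: 0.000188591; II: 0.344712; III: 0.818833.
By total probability, P(X < 4.1) = 0.333333·0.000188591 + 0.333333·0.344712 + 0.333333·0.818833 = 0.387911.

0.3879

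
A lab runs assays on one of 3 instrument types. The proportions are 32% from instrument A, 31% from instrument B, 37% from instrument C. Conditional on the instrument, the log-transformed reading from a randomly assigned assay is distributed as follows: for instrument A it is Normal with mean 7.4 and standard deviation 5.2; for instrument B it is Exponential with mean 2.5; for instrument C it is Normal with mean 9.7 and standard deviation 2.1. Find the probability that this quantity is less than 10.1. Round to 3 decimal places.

Conditional on each instrument, P(X < 10.1): A: 0.6982; B: 0.982403; C: 0.575532.
By total probability, P(X < 10.1) = 0.32·0.6982 + 0.31·0.982403 + 0.37·0.575532 = 0.740916.

0.741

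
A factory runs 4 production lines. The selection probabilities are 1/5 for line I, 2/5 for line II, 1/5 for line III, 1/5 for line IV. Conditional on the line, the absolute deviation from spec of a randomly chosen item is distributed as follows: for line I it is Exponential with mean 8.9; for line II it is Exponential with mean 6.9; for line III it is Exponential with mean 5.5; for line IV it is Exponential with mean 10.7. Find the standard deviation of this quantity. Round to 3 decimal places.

Per component, I: μ=8.9, E[X²]=158.42; II: μ=6.9, E[X²]=95.22; III: μ=5.5, E[X²]=60.5; IV: μ=10.7, E[X²]=228.98.
E[X] = 0.2·8.9 + 0.4·6.9 + 0.2·5.5 + 0.2·10.7 = 7.78.
E[X²] = 0.2·158.42 + 0.4·95.22 + 0.2·60.5 + 0.2·228.98 = 127.668.
Var(X) = E[X²] − (E[X])² = 127.668 − 60.5284 = 67.1396.
SD(X) = √67.1396 = 8.19388.

8.194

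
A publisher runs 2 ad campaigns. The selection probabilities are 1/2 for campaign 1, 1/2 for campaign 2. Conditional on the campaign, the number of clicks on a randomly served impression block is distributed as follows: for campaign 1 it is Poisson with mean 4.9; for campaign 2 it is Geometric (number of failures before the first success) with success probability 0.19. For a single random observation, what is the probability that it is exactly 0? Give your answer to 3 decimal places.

0.099

Conditional on each campaign, P(X = 0): 1: 0.00744658; 2: 0.19.
By total probability, P(X = 0) = 0.5·0.00744658 + 0.5·0.19 = 0.0987233.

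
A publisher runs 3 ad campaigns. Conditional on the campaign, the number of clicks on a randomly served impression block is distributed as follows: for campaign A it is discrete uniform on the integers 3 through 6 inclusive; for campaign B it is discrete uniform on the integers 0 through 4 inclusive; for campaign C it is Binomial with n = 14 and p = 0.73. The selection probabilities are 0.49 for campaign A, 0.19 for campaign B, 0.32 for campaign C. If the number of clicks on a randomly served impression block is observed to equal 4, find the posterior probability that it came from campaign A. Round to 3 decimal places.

0.762

Likelihoods P(X=4 | ·): A: 0.25; B: 0.2; C: 0.000585279.
Posterior ∝ prior × likelihood. Numerator for A: 0.49·0.25 = 0.1225.
Normalizing constant: 0.49·0.25 + 0.19·0.2 + 0.32·0.000585279 = 0.160687.
P(A | observation) = 0.1225 / 0.160687 = 0.76235.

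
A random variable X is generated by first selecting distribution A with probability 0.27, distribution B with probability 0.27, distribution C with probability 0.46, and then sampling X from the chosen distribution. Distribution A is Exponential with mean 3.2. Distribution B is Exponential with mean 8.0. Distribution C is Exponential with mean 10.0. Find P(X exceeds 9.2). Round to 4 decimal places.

Conditional on each component, P(X > 9.2): A: 0.0564161; B: 0.316637; C: 0.398519.
By total probability, P(X > 9.2) = 0.27·0.0564161 + 0.27·0.316637 + 0.46·0.398519 = 0.284043.

0.2840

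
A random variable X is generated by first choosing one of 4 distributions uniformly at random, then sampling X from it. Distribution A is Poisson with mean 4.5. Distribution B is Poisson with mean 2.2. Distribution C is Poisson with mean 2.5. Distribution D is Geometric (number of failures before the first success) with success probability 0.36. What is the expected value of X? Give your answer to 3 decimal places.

Component means — A: 4.5; B: 2.2; C: 2.5; D: 1.77778.
E[X] = 0.25·4.5 + 0.25·2.2 + 0.25·2.5 + 0.25·1.77778 = 2.74444.

2.744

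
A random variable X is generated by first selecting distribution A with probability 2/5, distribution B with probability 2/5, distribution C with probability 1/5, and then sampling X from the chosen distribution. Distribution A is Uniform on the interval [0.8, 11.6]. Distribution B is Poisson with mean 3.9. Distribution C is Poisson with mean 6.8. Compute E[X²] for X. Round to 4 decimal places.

37.5160

For each component E[X²] = Var + (mean)², giving A: 48.16; B: 19.11; C: 53.04.
Overall E[X²] = 0.4·48.16 + 0.4·19.11 + 0.2·53.04 = 37.516.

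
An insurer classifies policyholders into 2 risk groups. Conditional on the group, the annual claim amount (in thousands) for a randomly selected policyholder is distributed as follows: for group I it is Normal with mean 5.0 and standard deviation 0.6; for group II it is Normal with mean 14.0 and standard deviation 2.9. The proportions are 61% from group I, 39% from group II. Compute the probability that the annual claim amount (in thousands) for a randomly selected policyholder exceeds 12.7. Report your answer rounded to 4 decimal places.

0.2625

Conditional on each group, P(X > 12.7): I: 0; II: 0.673023.
By total probability, P(X > 12.7) = 0.61·0 + 0.39·0.673023 = 0.262479.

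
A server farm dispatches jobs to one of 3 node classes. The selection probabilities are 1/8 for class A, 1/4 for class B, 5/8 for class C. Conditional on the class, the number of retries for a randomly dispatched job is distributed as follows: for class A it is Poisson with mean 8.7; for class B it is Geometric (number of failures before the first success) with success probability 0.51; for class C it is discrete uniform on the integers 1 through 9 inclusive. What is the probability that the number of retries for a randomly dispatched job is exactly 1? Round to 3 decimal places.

0.132

Conditional on each class, P(X = 1): A: 0.0014493; B: 0.2499; C: 0.111111.
By total probability, P(X = 1) = 0.125·0.0014493 + 0.25·0.2499 + 0.625·0.111111 = 0.132101.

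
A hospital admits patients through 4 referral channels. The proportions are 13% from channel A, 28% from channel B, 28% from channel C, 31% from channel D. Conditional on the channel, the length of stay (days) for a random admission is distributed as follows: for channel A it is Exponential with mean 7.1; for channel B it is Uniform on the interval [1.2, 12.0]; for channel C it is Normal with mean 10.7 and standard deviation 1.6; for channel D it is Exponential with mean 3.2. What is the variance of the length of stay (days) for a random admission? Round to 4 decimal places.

21.4637

Per component, A: μ=7.1, E[X²]=100.82; B: μ=6.6, E[X²]=53.28; C: μ=10.7, E[X²]=117.05; D: μ=3.2, E[X²]=20.48.
E[X] = 0.13·7.1 + 0.28·6.6 + 0.28·10.7 + 0.31·3.2 = 6.759.
E[X²] = 0.13·100.82 + 0.28·53.28 + 0.28·117.05 + 0.31·20.48 = 67.1478.
Var(X) = E[X²] − (E[X])² = 67.1478 − 45.6841 = 21.4637.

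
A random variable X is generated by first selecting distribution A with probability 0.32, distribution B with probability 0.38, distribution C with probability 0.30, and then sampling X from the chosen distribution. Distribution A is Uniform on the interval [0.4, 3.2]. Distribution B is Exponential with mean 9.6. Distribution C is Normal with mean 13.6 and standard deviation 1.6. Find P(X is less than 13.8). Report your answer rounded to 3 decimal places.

Conditional on each component, P(X < 13.8): A: 1; B: 0.762479; C: 0.549738.
By total probability, P(X < 13.8) = 0.32·1 + 0.38·0.762479 + 0.3·0.549738 = 0.774664.

0.775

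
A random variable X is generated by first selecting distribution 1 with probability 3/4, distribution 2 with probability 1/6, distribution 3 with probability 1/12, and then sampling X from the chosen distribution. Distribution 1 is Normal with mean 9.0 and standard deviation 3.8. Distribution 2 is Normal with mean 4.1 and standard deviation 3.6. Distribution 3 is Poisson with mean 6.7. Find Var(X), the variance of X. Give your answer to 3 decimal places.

Per component, 1: μ=9, E[X²]=95.44; 2: μ=4.1, E[X²]=29.77; 3: μ=6.7, E[X²]=51.59.
E[X] = 0.75·9 + 0.166667·4.1 + 0.0833333·6.7 = 7.99167.
E[X²] = 0.75·95.44 + 0.166667·29.77 + 0.0833333·51.59 = 80.8408.
Var(X) = E[X²] − (E[X])² = 80.8408 − 63.8667 = 16.9741.

16.974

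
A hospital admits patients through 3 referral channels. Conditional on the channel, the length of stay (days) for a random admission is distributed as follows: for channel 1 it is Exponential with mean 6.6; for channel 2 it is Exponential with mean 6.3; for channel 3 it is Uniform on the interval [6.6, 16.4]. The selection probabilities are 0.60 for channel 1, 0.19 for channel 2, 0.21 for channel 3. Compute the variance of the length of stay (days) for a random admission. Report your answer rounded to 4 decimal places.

39.4722

Per component, 1: μ=6.6, E[X²]=87.12; 2: μ=6.3, E[X²]=79.38; 3: μ=11.5, E[X²]=140.253.
E[X] = 0.6·6.6 + 0.19·6.3 + 0.21·11.5 = 7.572.
E[X²] = 0.6·87.12 + 0.19·79.38 + 0.21·140.253 = 96.8074.
Var(X) = E[X²] − (E[X])² = 96.8074 − 57.3352 = 39.4722.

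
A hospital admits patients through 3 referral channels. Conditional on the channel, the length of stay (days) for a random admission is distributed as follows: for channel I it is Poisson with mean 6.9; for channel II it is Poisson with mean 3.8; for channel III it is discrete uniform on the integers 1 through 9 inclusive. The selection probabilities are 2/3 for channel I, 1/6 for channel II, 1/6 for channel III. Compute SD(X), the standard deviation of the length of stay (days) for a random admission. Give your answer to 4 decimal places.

Per component, I: μ=6.9, E[X²]=54.51; II: μ=3.8, E[X²]=18.24; III: μ=5, E[X²]=31.6667.
E[X] = 0.666667·6.9 + 0.166667·3.8 + 0.166667·5 = 6.06667.
E[X²] = 0.666667·54.51 + 0.166667·18.24 + 0.166667·31.6667 = 44.6578.
Var(X) = E[X²] − (E[X])² = 44.6578 − 36.8044 = 7.85333.
SD(X) = √7.85333 = 2.80238.

2.8024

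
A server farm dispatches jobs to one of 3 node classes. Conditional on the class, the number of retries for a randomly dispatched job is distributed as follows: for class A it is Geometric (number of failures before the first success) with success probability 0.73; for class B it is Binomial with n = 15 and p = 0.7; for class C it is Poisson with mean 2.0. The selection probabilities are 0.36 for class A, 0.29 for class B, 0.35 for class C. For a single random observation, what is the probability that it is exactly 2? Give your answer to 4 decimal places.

Conditional on each class, P(X = 2): A: 0.053217; B: 8.20279e-06; C: 0.270671.
By total probability, P(X = 2) = 0.36·0.053217 + 0.29·8.20279e-06 + 0.35·0.270671 = 0.113895.

0.1139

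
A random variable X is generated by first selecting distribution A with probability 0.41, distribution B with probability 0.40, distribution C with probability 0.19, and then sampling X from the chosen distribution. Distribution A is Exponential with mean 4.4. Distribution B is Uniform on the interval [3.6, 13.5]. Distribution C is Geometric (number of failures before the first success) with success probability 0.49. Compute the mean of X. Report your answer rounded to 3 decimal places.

5.422

Component means — A: 4.4; B: 8.55; C: 1.04082.
E[X] = 0.41·4.4 + 0.4·8.55 + 0.19·1.04082 = 5.42176.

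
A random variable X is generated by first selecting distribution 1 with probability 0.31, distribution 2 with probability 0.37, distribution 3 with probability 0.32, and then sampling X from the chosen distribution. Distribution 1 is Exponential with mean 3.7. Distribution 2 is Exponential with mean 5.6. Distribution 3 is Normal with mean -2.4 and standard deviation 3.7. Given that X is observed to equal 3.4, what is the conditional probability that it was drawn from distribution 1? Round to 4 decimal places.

0.4203

Likelihoods f(3.4 | ·): 1: 0.107824; 2: 0.0973046; 3: 0.0315587.
Posterior ∝ prior × likelihood. Numerator for 1: 0.31·0.107824 = 0.0334255.
Normalizing constant: 0.31·0.107824 + 0.37·0.0973046 + 0.32·0.0315587 = 0.079527.
P(1 | observation) = 0.0334255 / 0.079527 = 0.420304.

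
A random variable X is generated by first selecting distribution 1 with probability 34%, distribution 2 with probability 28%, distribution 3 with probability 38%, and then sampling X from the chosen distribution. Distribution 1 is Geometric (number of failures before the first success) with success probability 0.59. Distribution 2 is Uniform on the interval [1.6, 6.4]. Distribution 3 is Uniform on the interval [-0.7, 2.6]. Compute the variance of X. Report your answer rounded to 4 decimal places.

Per component, 1: μ=0.694915, E[X²]=1.66073; 2: μ=4, E[X²]=17.92; 3: μ=0.95, E[X²]=1.81.
E[X] = 0.34·0.694915 + 0.28·4 + 0.38·0.95 = 1.71727.
E[X²] = 0.34·1.66073 + 0.28·17.92 + 0.38·1.81 = 6.27005.
Var(X) = E[X²] − (E[X])² = 6.27005 − 2.94902 = 3.32103.

3.3210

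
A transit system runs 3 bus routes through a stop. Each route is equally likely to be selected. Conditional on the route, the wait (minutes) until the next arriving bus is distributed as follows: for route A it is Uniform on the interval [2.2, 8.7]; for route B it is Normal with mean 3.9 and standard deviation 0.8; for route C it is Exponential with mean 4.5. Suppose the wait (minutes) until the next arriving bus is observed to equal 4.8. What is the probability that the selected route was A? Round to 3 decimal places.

0.311

Likelihoods f(4.8 | ·): A: 0.153846; B: 0.264846; C: 0.0764786.
Posterior ∝ prior × likelihood. Numerator for A: 0.333333·0.153846 = 0.0512821.
Normalizing constant: 0.333333·0.153846 + 0.333333·0.264846 + 0.333333·0.0764786 = 0.165057.
P(A | observation) = 0.0512821 / 0.165057 = 0.310693.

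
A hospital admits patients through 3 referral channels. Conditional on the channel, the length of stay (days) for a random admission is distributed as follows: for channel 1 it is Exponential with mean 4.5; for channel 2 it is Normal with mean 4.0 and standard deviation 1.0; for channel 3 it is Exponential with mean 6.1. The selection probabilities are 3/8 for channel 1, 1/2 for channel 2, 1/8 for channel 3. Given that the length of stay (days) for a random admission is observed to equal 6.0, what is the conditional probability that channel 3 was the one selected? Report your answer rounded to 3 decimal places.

Likelihoods f(6.0 | ·): 1: 0.0585771; 2: 0.053991; 3: 0.0613049.
Posterior ∝ prior × likelihood. Numerator for 3: 0.125·0.0613049 = 0.00766311.
Normalizing constant: 0.375·0.0585771 + 0.5·0.053991 + 0.125·0.0613049 = 0.056625.
P(3 | observation) = 0.00766311 / 0.056625 = 0.135331.

0.135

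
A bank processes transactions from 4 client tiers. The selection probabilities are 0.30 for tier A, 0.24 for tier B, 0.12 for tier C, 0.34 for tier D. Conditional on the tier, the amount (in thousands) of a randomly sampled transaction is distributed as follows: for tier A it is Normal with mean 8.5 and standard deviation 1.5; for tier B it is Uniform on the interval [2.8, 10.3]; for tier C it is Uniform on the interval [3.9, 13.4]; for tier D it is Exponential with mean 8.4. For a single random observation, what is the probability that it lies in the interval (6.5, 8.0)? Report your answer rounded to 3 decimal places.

Conditional on each tier, P(6.5 < X < 8.0): A: 0.27823; B: 0.2; C: 0.157895; D: 0.0754313.
By total probability, P(6.5 < X < 8.0) = 0.3·0.27823 + 0.24·0.2 + 0.12·0.157895 + 0.34·0.0754313 = 0.176063.

0.176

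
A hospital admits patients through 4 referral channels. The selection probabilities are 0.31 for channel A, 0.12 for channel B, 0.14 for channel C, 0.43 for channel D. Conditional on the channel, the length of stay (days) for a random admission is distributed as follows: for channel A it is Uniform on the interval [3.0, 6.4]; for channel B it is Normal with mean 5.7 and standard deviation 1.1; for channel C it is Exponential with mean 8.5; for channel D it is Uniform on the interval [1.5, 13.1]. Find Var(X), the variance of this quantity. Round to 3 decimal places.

17.296

Per component, A: μ=4.7, E[X²]=23.0533; B: μ=5.7, E[X²]=33.7; C: μ=8.5, E[X²]=144.5; D: μ=7.3, E[X²]=64.5033.
E[X] = 0.31·4.7 + 0.12·5.7 + 0.14·8.5 + 0.43·7.3 = 6.47.
E[X²] = 0.31·23.0533 + 0.12·33.7 + 0.14·144.5 + 0.43·64.5033 = 59.157.
Var(X) = E[X²] − (E[X])² = 59.157 − 41.8609 = 17.2961.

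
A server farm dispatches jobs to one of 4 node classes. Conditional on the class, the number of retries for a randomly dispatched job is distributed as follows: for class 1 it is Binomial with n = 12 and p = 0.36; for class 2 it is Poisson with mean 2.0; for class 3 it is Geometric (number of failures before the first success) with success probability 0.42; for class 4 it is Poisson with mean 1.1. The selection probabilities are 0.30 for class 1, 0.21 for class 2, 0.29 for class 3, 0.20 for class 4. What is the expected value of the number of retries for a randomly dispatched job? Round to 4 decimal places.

2.3365

Component means — 1: 4.32; 2: 2; 3: 1.38095; 4: 1.1.
E[X] = 0.3·4.32 + 0.21·2 + 0.29·1.38095 + 0.2·1.1 = 2.33648.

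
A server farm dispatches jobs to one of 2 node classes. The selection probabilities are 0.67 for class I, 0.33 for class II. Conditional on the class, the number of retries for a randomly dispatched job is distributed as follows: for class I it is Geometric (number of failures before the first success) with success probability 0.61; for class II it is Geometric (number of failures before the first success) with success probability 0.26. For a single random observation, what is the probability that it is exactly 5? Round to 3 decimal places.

Conditional on each class, P(X = 5): I: 0.00550368; II: 0.0576942.
By total probability, P(X = 5) = 0.67·0.00550368 + 0.33·0.0576942 = 0.0227265.

0.023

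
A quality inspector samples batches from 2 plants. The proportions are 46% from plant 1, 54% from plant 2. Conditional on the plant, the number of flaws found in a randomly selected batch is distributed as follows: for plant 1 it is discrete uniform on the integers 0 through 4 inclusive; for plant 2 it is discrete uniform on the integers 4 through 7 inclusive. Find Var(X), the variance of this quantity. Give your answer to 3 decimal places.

4.638

Per component, 1: μ=2, E[X²]=6; 2: μ=5.5, E[X²]=31.5.
E[X] = 0.46·2 + 0.54·5.5 = 3.89.
E[X²] = 0.46·6 + 0.54·31.5 = 19.77.
Var(X) = E[X²] − (E[X])² = 19.77 − 15.1321 = 4.6379.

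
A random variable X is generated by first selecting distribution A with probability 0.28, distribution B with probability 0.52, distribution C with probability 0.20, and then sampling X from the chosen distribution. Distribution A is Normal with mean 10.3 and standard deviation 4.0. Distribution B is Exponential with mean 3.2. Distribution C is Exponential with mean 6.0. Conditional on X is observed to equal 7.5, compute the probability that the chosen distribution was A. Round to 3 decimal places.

0.465

Likelihoods f(7.5 | ·): A: 0.0780635; B: 0.0299897; C: 0.0477508.
Posterior ∝ prior × likelihood. Numerator for A: 0.28·0.0780635 = 0.0218578.
Normalizing constant: 0.28·0.0780635 + 0.52·0.0299897 + 0.2·0.0477508 = 0.0470026.
P(A | observation) = 0.0218578 / 0.0470026 = 0.465033.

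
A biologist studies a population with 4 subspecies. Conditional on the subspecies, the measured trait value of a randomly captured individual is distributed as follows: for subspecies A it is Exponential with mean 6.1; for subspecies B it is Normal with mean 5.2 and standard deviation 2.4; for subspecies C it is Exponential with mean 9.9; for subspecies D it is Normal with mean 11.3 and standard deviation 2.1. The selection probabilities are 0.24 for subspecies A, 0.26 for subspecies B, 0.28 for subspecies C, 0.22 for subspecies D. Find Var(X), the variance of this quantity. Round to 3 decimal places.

45.147

Per component, A: μ=6.1, E[X²]=74.42; B: μ=5.2, E[X²]=32.8; C: μ=9.9, E[X²]=196.02; D: μ=11.3, E[X²]=132.1.
E[X] = 0.24·6.1 + 0.26·5.2 + 0.28·9.9 + 0.22·11.3 = 8.074.
E[X²] = 0.24·74.42 + 0.26·32.8 + 0.28·196.02 + 0.22·132.1 = 110.336.
Var(X) = E[X²] − (E[X])² = 110.336 − 65.1895 = 45.1469.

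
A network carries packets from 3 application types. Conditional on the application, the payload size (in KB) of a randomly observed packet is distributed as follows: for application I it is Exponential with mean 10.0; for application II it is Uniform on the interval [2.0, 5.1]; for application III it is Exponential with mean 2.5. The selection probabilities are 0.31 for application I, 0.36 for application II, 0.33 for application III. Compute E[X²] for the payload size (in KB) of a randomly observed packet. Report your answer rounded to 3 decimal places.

70.950

For each component E[X²] = Var + (mean)², giving I: 200; II: 13.4033; III: 12.5.
Overall E[X²] = 0.31·200 + 0.36·13.4033 + 0.33·12.5 = 70.9502.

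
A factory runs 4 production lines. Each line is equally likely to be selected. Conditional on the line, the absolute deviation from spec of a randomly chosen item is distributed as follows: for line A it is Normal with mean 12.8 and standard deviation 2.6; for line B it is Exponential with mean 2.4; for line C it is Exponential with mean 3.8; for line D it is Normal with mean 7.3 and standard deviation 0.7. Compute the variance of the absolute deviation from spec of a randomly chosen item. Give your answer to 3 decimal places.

Per component, A: μ=12.8, E[X²]=170.6; B: μ=2.4, E[X²]=11.52; C: μ=3.8, E[X²]=28.88; D: μ=7.3, E[X²]=53.78.
E[X] = 0.25·12.8 + 0.25·2.4 + 0.25·3.8 + 0.25·7.3 = 6.575.
E[X²] = 0.25·170.6 + 0.25·11.52 + 0.25·28.88 + 0.25·53.78 = 66.195.
Var(X) = E[X²] − (E[X])² = 66.195 − 43.2306 = 22.9644.

22.964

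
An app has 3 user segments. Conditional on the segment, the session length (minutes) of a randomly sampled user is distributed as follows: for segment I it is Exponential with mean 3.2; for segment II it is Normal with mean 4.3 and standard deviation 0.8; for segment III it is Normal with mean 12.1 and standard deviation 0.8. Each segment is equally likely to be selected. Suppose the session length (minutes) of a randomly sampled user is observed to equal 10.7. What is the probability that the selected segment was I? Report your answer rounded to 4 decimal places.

Likelihoods f(10.7 | ·): I: 0.0110326; II: 6.31534e-15; III: 0.107847.
Posterior ∝ prior × likelihood. Numerator for I: 0.333333·0.0110326 = 0.00367753.
Normalizing constant: 0.333333·0.0110326 + 0.333333·6.31534e-15 + 0.333333·0.107847 = 0.0396264.
P(I | observation) = 0.00367753 / 0.0396264 = 0.0928051.

0.0928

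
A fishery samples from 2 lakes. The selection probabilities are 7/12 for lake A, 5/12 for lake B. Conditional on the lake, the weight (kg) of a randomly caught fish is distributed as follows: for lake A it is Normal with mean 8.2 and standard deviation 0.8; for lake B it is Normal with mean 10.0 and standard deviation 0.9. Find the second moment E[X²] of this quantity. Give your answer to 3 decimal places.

For each component E[X²] = Var + (mean)², giving A: 67.88; B: 100.81.
Overall E[X²] = 0.583333·67.88 + 0.416667·100.81 = 81.6008.

81.601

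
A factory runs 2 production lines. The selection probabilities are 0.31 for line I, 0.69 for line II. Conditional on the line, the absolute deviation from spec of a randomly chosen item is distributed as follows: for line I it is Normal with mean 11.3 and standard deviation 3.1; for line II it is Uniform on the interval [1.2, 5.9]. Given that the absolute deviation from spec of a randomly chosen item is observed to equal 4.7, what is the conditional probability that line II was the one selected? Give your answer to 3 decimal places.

Likelihoods f(4.7 | ·): I: 0.0133434; II: 0.212766.
Posterior ∝ prior × likelihood. Numerator for II: 0.69·0.212766 = 0.146809.
Normalizing constant: 0.31·0.0133434 + 0.69·0.212766 = 0.150945.
P(II | observation) = 0.146809 / 0.150945 = 0.972596.

0.973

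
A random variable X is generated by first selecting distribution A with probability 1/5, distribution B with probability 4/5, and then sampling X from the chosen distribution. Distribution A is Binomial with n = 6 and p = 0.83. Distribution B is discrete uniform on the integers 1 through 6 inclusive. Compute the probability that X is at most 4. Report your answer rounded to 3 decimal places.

Conditional on each component, P(X ≤ 4): A: 0.271277; B: 0.666667.
By total probability, P(X ≤ 4) = 0.2·0.271277 + 0.8·0.666667 = 0.587589.

0.588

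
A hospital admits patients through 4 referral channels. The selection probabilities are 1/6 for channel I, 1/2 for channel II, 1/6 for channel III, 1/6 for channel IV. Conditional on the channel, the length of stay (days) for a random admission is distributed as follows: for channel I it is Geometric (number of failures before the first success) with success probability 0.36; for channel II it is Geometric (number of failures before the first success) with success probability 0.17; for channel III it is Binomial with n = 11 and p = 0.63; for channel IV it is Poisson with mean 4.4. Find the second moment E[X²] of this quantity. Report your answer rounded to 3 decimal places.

40.020

For each component E[X²] = Var + (mean)², giving I: 8.09877; II: 52.5571; III: 50.589; IV: 23.76.
Overall E[X²] = 0.166667·8.09877 + 0.5·52.5571 + 0.166667·50.589 + 0.166667·23.76 = 40.0198.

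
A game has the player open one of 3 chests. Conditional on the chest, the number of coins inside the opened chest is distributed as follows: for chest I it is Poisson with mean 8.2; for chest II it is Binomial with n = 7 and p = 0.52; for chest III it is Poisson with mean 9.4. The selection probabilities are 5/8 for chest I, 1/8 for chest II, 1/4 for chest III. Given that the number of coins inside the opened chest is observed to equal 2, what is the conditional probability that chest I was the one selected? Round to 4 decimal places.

Likelihoods P(X=2 | ·): I: 0.00923385; II: 0.144688; III: 0.00365475.
Posterior ∝ prior × likelihood. Numerator for I: 0.625·0.00923385 = 0.00577116.
Normalizing constant: 0.625·0.00923385 + 0.125·0.144688 + 0.25·0.00365475 = 0.0247708.
P(I | observation) = 0.00577116 / 0.0247708 = 0.232982.

0.2330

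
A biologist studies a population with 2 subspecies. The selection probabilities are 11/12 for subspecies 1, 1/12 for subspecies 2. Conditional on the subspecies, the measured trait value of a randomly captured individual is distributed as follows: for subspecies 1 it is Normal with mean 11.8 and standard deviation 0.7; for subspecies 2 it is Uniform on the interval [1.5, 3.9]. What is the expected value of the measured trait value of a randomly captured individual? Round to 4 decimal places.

11.0417

Component means — 1: 11.8; 2: 2.7.
E[X] = 0.916667·11.8 + 0.0833333·2.7 = 11.0417.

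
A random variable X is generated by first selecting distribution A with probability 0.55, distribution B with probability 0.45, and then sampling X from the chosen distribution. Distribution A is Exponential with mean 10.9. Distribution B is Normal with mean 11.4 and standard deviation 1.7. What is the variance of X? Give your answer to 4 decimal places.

66.7079

Per component, A: μ=10.9, E[X²]=237.62; B: μ=11.4, E[X²]=132.85.
E[X] = 0.55·10.9 + 0.45·11.4 = 11.125.
E[X²] = 0.55·237.62 + 0.45·132.85 = 190.474.
Var(X) = E[X²] − (E[X])² = 190.474 − 123.766 = 66.7079.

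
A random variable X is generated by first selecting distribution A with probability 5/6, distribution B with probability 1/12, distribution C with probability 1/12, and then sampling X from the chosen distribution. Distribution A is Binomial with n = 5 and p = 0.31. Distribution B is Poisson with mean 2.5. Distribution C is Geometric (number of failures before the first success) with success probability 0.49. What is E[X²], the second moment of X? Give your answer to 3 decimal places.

For each component E[X²] = Var + (mean)², giving A: 3.472; B: 8.75; C: 3.20741.
Overall E[X²] = 0.833333·3.472 + 0.0833333·8.75 + 0.0833333·3.20741 = 3.88978.

3.890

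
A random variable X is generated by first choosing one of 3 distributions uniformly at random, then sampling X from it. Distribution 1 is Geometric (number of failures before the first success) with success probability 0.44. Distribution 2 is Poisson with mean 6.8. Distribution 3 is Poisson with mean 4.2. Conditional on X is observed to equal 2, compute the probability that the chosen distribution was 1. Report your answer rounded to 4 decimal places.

Likelihoods P(X=2 | ·): 1: 0.137984; 2: 0.0257505; 3: 0.132261.
Posterior ∝ prior × likelihood. Numerator for 1: 0.333333·0.137984 = 0.0459947.
Normalizing constant: 0.333333·0.137984 + 0.333333·0.0257505 + 0.333333·0.132261 = 0.0986652.
P(1 | observation) = 0.0459947 / 0.0986652 = 0.466169.

0.4662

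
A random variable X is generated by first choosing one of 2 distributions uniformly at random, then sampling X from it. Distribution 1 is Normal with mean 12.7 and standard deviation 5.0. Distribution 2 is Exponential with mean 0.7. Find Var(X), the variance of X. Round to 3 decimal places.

48.745

Per component, 1: μ=12.7, E[X²]=186.29; 2: μ=0.7, E[X²]=0.98.
E[X] = 0.5·12.7 + 0.5·0.7 = 6.7.
E[X²] = 0.5·186.29 + 0.5·0.98 = 93.635.
Var(X) = E[X²] − (E[X])² = 93.635 − 44.89 = 48.745.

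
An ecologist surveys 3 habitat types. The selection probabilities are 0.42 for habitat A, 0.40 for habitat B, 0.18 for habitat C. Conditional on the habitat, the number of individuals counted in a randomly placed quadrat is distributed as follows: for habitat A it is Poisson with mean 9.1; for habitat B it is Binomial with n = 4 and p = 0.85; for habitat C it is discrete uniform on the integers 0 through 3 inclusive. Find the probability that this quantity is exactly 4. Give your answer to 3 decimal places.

0.222

Conditional on each habitat, P(X = 4): A: 0.0319062; B: 0.522006; C: 0.
By total probability, P(X = 4) = 0.42·0.0319062 + 0.4·0.522006 + 0.18·0 = 0.222203.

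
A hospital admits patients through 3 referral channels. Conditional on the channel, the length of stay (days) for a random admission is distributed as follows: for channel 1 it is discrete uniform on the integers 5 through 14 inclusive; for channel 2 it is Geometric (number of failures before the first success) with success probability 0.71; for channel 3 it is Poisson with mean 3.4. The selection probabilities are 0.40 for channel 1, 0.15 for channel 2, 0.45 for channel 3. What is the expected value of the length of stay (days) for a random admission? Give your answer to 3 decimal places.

5.391

Component means — 1: 9.5; 2: 0.408451; 3: 3.4.
E[X] = 0.4·9.5 + 0.15·0.408451 + 0.45·3.4 = 5.39127.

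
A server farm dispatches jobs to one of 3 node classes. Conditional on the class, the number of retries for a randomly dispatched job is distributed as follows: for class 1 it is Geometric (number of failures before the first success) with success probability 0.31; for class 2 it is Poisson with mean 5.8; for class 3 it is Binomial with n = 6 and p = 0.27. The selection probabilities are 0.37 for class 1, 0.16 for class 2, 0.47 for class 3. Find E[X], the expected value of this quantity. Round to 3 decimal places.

Component means — 1: 2.22581; 2: 5.8; 3: 1.62.
E[X] = 0.37·2.22581 + 0.16·5.8 + 0.47·1.62 = 2.51295.

2.513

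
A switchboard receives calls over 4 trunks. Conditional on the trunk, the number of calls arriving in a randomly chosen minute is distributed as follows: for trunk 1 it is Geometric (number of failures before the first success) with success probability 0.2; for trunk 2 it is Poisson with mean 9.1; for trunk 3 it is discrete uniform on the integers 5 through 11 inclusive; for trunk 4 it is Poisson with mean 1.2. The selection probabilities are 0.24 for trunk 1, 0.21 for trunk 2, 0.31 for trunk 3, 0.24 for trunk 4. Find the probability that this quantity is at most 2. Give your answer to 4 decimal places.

Conditional on each trunk, P(X ≤ 2): 1: 0.488; 2: 0.00575135; 3: 0; 4: 0.879487.
By total probability, P(X ≤ 2) = 0.24·0.488 + 0.21·0.00575135 + 0.31·0 + 0.24·0.879487 = 0.329405.

0.3294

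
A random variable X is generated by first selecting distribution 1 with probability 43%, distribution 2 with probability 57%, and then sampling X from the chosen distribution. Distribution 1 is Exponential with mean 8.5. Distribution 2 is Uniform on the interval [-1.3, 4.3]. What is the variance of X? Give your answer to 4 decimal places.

Per component, 1: μ=8.5, E[X²]=144.5; 2: μ=1.5, E[X²]=4.86333.
E[X] = 0.43·8.5 + 0.57·1.5 = 4.51.
E[X²] = 0.43·144.5 + 0.57·4.86333 = 64.9071.
Var(X) = E[X²] − (E[X])² = 64.9071 − 20.3401 = 44.567.

44.5670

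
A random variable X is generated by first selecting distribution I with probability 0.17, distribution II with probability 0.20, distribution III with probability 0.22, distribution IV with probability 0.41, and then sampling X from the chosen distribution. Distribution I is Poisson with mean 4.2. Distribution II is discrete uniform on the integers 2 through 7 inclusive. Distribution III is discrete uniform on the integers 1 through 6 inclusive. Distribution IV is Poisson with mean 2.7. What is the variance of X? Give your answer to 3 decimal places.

Per component, I: μ=4.2, E[X²]=21.84; II: μ=4.5, E[X²]=23.1667; III: μ=3.5, E[X²]=15.1667; IV: μ=2.7, E[X²]=9.99.
E[X] = 0.17·4.2 + 0.2·4.5 + 0.22·3.5 + 0.41·2.7 = 3.491.
E[X²] = 0.17·21.84 + 0.2·23.1667 + 0.22·15.1667 + 0.41·9.99 = 15.7787.
Var(X) = E[X²] − (E[X])² = 15.7787 − 12.1871 = 3.59162.

3.592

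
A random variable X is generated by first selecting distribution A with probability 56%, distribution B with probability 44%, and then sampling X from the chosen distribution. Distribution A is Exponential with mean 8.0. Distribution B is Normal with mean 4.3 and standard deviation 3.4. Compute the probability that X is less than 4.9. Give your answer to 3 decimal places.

Conditional on each component, P(X < 4.9): A: 0.458006; B: 0.570038.
By total probability, P(X < 4.9) = 0.56·0.458006 + 0.44·0.570038 = 0.5073.

0.507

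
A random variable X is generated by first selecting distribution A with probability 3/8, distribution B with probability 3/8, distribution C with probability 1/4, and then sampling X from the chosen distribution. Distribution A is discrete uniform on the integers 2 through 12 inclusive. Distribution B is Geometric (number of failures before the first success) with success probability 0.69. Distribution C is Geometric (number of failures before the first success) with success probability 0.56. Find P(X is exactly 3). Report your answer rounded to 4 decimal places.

Conditional on each component, P(X = 3): A: 0.0909091; B: 0.0205558; C: 0.047703.
By total probability, P(X = 3) = 0.375·0.0909091 + 0.375·0.0205558 + 0.25·0.047703 = 0.0537251.

0.0537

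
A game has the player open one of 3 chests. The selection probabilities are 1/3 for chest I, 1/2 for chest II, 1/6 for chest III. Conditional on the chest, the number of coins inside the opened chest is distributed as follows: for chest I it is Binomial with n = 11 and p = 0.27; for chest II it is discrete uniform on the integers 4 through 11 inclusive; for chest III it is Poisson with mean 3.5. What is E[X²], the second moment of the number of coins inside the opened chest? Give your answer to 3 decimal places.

For each component E[X²] = Var + (mean)², giving I: 10.989; II: 61.5; III: 15.75.
Overall E[X²] = 0.333333·10.989 + 0.5·61.5 + 0.166667·15.75 = 37.038.

37.038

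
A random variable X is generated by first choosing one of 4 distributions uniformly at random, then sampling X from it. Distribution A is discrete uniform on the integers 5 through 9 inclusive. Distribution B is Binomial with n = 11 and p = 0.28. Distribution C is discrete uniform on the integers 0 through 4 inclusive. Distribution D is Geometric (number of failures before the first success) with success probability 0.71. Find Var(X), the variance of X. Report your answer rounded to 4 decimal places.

Per component, A: μ=7, E[X²]=51; B: μ=3.08, E[X²]=11.704; C: μ=2, E[X²]=6; D: μ=0.408451, E[X²]=0.742115.
E[X] = 0.25·7 + 0.25·3.08 + 0.25·2 + 0.25·0.408451 = 3.12211.
E[X²] = 0.25·51 + 0.25·11.704 + 0.25·6 + 0.25·0.742115 = 17.3615.
Var(X) = E[X²] − (E[X])² = 17.3615 − 9.74759 = 7.61394.

7.6139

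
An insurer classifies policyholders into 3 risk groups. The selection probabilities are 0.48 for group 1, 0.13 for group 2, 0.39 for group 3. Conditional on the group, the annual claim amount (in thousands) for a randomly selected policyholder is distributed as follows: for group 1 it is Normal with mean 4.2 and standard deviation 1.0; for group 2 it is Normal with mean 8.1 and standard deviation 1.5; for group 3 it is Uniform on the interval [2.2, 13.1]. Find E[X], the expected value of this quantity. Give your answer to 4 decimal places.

6.0525

Component means — 1: 4.2; 2: 8.1; 3: 7.65.
E[X] = 0.48·4.2 + 0.13·8.1 + 0.39·7.65 = 6.0525.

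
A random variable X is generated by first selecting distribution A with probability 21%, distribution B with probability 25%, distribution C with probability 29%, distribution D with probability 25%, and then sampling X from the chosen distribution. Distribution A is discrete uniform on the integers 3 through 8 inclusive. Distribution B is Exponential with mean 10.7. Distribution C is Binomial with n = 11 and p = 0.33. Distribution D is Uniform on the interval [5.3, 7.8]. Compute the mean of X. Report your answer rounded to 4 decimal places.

6.5202

Component means — A: 5.5; B: 10.7; C: 3.63; D: 6.55.
E[X] = 0.21·5.5 + 0.25·10.7 + 0.29·3.63 + 0.25·6.55 = 6.5202.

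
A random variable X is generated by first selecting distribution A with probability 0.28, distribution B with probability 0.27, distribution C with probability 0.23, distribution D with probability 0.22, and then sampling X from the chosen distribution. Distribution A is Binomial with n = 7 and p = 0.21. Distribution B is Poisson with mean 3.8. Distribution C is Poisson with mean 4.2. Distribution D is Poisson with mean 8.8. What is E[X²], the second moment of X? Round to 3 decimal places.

29.851

For each component E[X²] = Var + (mean)², giving A: 3.3222; B: 18.24; C: 21.84; D: 86.24.
Overall E[X²] = 0.28·3.3222 + 0.27·18.24 + 0.23·21.84 + 0.22·86.24 = 29.851.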